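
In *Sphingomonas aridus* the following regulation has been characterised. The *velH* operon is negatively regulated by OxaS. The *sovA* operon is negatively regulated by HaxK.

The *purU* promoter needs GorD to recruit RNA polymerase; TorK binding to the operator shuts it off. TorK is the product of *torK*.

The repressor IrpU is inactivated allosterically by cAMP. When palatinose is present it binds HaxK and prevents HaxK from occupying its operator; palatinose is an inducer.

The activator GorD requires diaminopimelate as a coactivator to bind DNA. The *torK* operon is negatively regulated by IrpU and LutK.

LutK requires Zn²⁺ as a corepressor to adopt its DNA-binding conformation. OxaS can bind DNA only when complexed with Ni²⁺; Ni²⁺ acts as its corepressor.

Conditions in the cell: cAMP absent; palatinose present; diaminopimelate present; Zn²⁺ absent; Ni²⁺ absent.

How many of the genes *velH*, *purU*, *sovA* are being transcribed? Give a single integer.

Ni²⁺ is absent, so OxaS is inactive.
With no repressor bound, *velH* is transcribed.
→ *velH* is ON.
cAMP is absent, so IrpU is active.
Zn²⁺ is absent, so LutK is inactive.
With repressor IrpU bound, *torK* is not transcribed.
So TorK is not produced.
Diaminopimelate is present, so GorD is active.
No repressor is bound and GorD is active, so *purU* is transcribed.
→ *purU* is ON.
Palatinose is present, so HaxK is inactive.
With no repressor bound, *sovA* is transcribed.
→ *sovA* is ON.
3 of the 3 genes are transcribed.

3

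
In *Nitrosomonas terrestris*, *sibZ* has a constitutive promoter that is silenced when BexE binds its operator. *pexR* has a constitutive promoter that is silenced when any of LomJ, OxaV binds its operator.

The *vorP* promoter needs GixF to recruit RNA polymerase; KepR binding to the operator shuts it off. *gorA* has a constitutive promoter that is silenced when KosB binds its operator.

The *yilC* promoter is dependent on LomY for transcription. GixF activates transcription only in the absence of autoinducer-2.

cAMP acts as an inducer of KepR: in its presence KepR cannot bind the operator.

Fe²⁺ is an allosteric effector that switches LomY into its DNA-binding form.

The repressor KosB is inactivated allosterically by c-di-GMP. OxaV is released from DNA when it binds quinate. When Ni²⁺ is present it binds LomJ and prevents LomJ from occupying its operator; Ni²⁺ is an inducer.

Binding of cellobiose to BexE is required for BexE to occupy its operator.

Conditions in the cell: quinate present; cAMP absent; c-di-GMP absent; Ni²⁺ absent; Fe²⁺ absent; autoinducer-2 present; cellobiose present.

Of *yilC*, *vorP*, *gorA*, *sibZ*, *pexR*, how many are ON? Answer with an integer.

Fe²⁺ is absent, so LomY is inactive.
Required activator LomY is absent, so *yilC* is not transcribed.
→ *yilC* is OFF.
Autoinducer-2 is present, so GixF is inactive.
cAMP is absent, so KepR is active.
With repressor KepR bound, *vorP* is not transcribed.
→ *vorP* is OFF.
c-di-GMP is absent, so KosB is active.
With repressor KosB bound, *gorA* is not transcribed.
→ *gorA* is OFF.
Cellobiose is present, so BexE is active.
With repressor BexE bound, *sibZ* is not transcribed.
→ *sibZ* is OFF.
Ni²⁺ is absent, so LomJ is active.
Quinate is present, so OxaV is inactive.
With repressor LomJ bound, *pexR* is not transcribed.
→ *pexR* is OFF.
0 of the 5 genes are transcribed.

0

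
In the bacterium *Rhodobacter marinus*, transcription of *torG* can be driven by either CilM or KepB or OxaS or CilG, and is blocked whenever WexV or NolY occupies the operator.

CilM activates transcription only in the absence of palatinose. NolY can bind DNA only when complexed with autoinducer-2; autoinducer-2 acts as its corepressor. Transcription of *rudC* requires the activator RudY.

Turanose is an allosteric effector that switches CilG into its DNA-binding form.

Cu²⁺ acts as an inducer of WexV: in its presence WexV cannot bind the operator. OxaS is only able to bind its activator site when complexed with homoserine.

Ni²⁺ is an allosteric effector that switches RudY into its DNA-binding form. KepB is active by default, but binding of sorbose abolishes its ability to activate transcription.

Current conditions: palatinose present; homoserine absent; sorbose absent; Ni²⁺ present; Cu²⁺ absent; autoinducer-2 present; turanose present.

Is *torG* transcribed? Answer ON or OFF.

OFF

Cu²⁺ is absent, so WexV is active.
Palatinose is present, so CilM is inactive.
Sorbose is absent, so KepB is active.
Homoserine is absent, so OxaS is inactive.
Turanose is present, so CilG is active.
Autoinducer-2 is present, so NolY is active.
With repressor WexV bound, *torG* is not transcribed.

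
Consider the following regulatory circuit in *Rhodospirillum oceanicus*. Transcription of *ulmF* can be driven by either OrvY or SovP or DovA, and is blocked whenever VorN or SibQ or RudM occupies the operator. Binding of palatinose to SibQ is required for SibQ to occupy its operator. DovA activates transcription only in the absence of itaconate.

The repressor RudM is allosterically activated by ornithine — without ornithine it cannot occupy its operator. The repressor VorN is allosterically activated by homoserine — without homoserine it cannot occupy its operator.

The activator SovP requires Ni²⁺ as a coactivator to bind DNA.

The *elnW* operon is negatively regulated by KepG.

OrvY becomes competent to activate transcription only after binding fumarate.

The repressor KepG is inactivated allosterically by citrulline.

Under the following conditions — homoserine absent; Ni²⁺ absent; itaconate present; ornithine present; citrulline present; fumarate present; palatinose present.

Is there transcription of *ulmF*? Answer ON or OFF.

OFF

Fumarate is present, so OrvY is active.
Homoserine is absent, so VorN is inactive.
Ni²⁺ is absent, so SovP is inactive.
Itaconate is present, so DovA is inactive.
Palatinose is present, so SibQ is active.
Ornithine is present, so RudM is active.
With repressor SibQ bound, *ulmF* is not transcribed.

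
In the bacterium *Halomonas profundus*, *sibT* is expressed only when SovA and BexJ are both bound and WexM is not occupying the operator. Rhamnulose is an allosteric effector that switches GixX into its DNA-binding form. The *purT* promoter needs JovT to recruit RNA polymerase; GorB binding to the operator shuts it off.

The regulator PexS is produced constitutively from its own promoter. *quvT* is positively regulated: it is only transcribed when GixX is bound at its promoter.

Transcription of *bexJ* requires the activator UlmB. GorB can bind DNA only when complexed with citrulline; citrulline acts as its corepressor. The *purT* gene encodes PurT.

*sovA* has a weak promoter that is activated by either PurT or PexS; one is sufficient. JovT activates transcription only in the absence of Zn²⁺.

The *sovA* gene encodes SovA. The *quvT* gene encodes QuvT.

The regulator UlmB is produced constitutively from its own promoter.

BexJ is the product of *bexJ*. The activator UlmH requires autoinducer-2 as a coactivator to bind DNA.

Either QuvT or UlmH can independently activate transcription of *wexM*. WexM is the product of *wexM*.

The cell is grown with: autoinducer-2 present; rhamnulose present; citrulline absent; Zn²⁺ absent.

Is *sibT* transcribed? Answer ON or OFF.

OFF

Zn²⁺ is absent, so JovT is active.
Citrulline is absent, so GorB is inactive.
No repressor is bound and JovT is active, so *purT* is transcribed.
So PurT is produced and active.
PexS is produced constitutively and is active.
Activator PurT is present, so *sovA* is transcribed.
So SovA is produced and active.
UlmB is produced constitutively and is active.
No repressor is bound and UlmB is active, so *bexJ* is transcribed.
So BexJ is produced and active.
Rhamnulose is present, so GixX is active.
No repressor is bound and GixX is active, so *quvT* is transcribed.
So QuvT is produced and active.
Autoinducer-2 is present, so UlmH is active.
Activator QuvT is present, so *wexM* is transcribed.
So WexM is produced and active.
With repressor WexM bound, *sibT* is not transcribed.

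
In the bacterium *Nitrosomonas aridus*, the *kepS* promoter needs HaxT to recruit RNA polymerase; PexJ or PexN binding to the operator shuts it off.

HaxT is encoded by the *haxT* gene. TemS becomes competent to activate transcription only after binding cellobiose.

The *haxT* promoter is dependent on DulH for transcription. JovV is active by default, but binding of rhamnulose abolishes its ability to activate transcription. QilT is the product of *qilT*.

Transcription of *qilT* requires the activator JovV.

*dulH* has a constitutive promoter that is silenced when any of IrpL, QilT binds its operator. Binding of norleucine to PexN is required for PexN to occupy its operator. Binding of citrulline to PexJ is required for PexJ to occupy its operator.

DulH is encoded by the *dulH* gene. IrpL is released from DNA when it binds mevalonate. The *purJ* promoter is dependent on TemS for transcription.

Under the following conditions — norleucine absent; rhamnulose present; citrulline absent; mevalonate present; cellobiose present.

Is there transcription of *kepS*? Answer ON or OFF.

ON

Mevalonate is present, so IrpL is inactive.
Rhamnulose is present, so JovV is inactive.
Required activator JovV is absent, so *qilT* is not transcribed.
So QilT is not produced.
With no repressor bound, *dulH* is transcribed.
So DulH is produced and active.
No repressor is bound and DulH is active, so *haxT* is transcribed.
So HaxT is produced and active.
Citrulline is absent, so PexJ is inactive.
Norleucine is absent, so PexN is inactive.
No repressor is bound and HaxT is active, so *kepS* is transcribed.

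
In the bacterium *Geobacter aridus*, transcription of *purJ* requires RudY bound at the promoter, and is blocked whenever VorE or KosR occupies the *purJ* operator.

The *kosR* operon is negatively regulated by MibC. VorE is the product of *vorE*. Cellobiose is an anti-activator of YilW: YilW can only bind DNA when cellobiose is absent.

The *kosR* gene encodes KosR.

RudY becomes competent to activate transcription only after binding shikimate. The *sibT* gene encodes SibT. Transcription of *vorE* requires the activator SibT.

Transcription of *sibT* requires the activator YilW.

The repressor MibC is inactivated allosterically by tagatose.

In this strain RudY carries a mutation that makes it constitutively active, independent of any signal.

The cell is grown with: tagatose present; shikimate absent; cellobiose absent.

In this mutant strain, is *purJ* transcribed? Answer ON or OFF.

OFF

RudY is constitutively active in this strain.
Cellobiose is absent, so YilW is active.
No repressor is bound and YilW is active, so *sibT* is transcribed.
So SibT is produced and active.
No repressor is bound and SibT is active, so *vorE* is transcribed.
So VorE is produced and active.
Tagatose is present, so MibC is inactive.
With no repressor bound, *kosR* is transcribed.
So KosR is produced and active.
With repressor VorE bound, *purJ* is not transcribed.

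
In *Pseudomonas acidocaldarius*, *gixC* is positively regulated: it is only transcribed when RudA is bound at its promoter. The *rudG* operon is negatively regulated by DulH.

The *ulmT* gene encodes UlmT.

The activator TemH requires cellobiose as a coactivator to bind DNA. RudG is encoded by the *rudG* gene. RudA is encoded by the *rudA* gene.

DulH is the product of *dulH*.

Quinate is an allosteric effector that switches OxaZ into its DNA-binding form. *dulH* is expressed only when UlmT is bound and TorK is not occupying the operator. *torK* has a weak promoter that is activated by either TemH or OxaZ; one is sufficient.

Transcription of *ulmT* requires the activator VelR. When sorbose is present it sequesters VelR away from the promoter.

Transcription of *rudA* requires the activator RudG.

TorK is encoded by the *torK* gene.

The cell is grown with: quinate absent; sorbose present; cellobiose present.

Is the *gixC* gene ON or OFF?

Sorbose is present, so VelR is inactive.
Required activator VelR is absent, so *ulmT* is not transcribed.
So UlmT is not produced.
Cellobiose is present, so TemH is active.
Quinate is absent, so OxaZ is inactive.
Activator TemH is present, so *torK* is transcribed.
So TorK is produced and active.
With repressor TorK bound, *dulH* is not transcribed.
So DulH is not produced.
With no repressor bound, *rudG* is transcribed.
So RudG is produced and active.
No repressor is bound and RudG is active, so *rudA* is transcribed.
So RudA is produced and active.
No repressor is bound and RudA is active, so *gixC* is transcribed.

ON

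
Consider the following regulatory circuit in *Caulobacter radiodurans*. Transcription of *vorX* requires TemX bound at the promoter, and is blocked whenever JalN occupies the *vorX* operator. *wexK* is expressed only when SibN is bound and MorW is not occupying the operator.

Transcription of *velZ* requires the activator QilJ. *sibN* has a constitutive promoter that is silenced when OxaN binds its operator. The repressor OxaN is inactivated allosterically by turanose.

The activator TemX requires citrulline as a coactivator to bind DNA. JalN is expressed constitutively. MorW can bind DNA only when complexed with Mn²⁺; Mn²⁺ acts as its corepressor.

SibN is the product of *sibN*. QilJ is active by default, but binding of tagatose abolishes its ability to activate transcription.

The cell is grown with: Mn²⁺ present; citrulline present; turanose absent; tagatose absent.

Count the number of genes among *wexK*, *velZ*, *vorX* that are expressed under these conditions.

Mn²⁺ is present, so MorW is active.
Turanose is absent, so OxaN is active.
With repressor OxaN bound, *sibN* is not transcribed.
So SibN is not produced.
With repressor MorW bound, *wexK* is not transcribed.
→ *wexK* is OFF.
Tagatose is absent, so QilJ is active.
No repressor is bound and QilJ is active, so *velZ* is transcribed.
→ *velZ* is ON.
Citrulline is present, so TemX is active.
JalN is produced constitutively and is active.
With repressor JalN bound, *vorX* is not transcribed.
→ *vorX* is OFF.
1 of the 3 genes is transcribed.

1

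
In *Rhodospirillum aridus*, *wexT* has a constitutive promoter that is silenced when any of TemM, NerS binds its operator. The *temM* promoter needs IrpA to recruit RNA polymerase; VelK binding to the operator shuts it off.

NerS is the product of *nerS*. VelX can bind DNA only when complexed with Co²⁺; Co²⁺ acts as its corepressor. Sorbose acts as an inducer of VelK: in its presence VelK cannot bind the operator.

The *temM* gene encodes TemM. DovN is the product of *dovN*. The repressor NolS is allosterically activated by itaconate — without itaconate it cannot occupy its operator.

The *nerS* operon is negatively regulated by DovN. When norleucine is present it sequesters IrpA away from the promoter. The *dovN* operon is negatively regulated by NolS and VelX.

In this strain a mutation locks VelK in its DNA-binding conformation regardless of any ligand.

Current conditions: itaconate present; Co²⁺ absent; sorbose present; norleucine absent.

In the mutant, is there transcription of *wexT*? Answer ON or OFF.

Norleucine is absent, so IrpA is active.
VelK is constitutively active in this strain.
With repressor VelK bound, *temM* is not transcribed.
So TemM is not produced.
Itaconate is present, so NolS is active.
Co²⁺ is absent, so VelX is inactive.
With repressor NolS bound, *dovN* is not transcribed.
So DovN is not produced.
With no repressor bound, *nerS* is transcribed.
So NerS is produced and active.
With repressor NerS bound, *wexT* is not transcribed.

OFF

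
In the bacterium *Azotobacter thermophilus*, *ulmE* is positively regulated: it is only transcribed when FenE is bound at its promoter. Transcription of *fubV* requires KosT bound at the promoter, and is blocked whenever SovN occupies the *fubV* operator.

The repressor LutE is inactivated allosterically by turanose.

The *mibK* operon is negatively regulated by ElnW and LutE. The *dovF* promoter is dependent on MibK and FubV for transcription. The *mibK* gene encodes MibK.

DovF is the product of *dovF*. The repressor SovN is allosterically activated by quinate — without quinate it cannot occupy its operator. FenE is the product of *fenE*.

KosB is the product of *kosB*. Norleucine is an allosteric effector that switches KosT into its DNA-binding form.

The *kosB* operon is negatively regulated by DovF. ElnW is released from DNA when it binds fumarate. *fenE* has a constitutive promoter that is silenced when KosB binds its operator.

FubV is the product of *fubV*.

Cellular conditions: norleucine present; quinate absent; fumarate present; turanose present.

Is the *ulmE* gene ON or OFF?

ON

Fumarate is present, so ElnW is inactive.
Turanose is present, so LutE is inactive.
With no repressor bound, *mibK* is transcribed.
So MibK is produced and active.
Quinate is absent, so SovN is inactive.
Norleucine is present, so KosT is active.
No repressor is bound and KosT is active, so *fubV* is transcribed.
So FubV is produced and active.
No repressor is bound and MibK and FubV are active, so *dovF* is transcribed.
So DovF is produced and active.
With repressor DovF bound, *kosB* is not transcribed.
So KosB is not produced.
With no repressor bound, *fenE* is transcribed.
So FenE is produced and active.
No repressor is bound and FenE is active, so *ulmE* is transcribed.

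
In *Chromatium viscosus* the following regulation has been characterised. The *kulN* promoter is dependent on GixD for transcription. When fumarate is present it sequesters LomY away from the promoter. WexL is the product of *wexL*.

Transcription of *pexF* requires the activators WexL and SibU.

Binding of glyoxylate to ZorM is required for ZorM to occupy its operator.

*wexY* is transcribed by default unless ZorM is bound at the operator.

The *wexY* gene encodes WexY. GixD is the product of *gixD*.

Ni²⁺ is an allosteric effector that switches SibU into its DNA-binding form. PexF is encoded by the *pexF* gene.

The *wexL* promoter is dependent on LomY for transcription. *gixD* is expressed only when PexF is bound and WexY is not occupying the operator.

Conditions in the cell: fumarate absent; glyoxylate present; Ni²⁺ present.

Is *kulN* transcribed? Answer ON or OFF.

ON

Fumarate is absent, so LomY is active.
No repressor is bound and LomY is active, so *wexL* is transcribed.
So WexL is produced and active.
Ni²⁺ is present, so SibU is active.
No repressor is bound and WexL and SibU are active, so *pexF* is transcribed.
So PexF is produced and active.
Glyoxylate is present, so ZorM is active.
With repressor ZorM bound, *wexY* is not transcribed.
So WexY is not produced.
No repressor is bound and PexF is active, so *gixD* is transcribed.
So GixD is produced and active.
No repressor is bound and GixD is active, so *kulN* is transcribed.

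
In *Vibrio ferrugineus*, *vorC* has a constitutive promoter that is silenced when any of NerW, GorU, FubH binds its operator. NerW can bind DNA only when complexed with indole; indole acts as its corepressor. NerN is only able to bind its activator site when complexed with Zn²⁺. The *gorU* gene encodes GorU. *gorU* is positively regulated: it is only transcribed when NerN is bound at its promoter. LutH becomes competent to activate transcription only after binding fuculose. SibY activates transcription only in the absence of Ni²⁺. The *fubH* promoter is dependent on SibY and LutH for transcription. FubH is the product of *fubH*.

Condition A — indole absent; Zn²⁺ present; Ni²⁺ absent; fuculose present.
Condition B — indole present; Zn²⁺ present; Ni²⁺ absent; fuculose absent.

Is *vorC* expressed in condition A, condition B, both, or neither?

neither

Condition A:
Indole is absent, so NerW is inactive.
Zn²⁺ is present, so NerN is active.
No repressor is bound and NerN is active, so *gorU* is transcribed.
So GorU is produced and active.
Ni²⁺ is absent, so SibY is active.
Fuculose is present, so LutH is active.
No repressor is bound and SibY and LutH are active, so *fubH* is transcribed.
So FubH is produced and active.
With repressor GorU bound, *vorC* is not transcribed.
→ *vorC* is OFF in A.
Condition B:
Indole is present, so NerW is active.
Zn²⁺ is present, so NerN is active.
No repressor is bound and NerN is active, so *gorU* is transcribed.
So GorU is produced and active.
Ni²⁺ is absent, so SibY is active.
Fuculose is absent, so LutH is inactive.
Required activator LutH is absent, so *fubH* is not transcribed.
So FubH is not produced.
With repressor NerW bound, *vorC* is not transcribed.
→ *vorC* is OFF in B.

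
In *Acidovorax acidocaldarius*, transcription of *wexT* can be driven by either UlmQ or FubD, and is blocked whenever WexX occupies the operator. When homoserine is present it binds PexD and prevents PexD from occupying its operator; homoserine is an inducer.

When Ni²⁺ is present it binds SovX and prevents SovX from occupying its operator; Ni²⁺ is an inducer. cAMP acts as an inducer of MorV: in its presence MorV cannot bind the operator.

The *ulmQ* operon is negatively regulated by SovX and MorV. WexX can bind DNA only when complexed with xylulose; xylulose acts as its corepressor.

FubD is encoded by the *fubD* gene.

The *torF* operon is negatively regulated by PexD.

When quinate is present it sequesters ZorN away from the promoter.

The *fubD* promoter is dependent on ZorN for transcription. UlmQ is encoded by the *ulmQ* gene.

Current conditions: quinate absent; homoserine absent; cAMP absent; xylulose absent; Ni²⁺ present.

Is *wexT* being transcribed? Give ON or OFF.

Ni²⁺ is present, so SovX is inactive.
cAMP is absent, so MorV is active.
With repressor MorV bound, *ulmQ* is not transcribed.
So UlmQ is not produced.
Quinate is absent, so ZorN is active.
No repressor is bound and ZorN is active, so *fubD* is transcribed.
So FubD is produced and active.
Xylulose is absent, so WexX is inactive.
Activator FubD is present, so *wexT* is transcribed.

ON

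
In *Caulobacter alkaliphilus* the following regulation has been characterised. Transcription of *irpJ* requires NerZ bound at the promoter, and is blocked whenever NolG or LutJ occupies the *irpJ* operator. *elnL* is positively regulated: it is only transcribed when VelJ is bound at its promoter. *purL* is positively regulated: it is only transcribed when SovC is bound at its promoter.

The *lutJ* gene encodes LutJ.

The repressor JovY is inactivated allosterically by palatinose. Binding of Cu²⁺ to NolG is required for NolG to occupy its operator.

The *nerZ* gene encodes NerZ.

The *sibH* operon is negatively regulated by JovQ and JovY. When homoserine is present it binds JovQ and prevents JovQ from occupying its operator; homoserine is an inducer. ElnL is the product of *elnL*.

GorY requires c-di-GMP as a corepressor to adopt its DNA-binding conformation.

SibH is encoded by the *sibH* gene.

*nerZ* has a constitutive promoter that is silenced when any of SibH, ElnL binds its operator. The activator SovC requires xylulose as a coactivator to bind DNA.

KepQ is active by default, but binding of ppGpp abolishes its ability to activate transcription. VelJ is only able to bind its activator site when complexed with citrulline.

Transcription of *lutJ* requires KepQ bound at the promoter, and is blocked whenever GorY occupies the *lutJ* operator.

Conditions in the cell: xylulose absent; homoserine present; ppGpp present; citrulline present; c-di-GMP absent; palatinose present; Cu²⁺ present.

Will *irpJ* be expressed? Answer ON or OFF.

Cu²⁺ is present, so NolG is active.
c-di-GMP is absent, so GorY is inactive.
ppGpp is present, so KepQ is inactive.
Required activator KepQ is absent, so *lutJ* is not transcribed.
So LutJ is not produced.
Homoserine is present, so JovQ is inactive.
Palatinose is present, so JovY is inactive.
With no repressor bound, *sibH* is transcribed.
So SibH is produced and active.
Citrulline is present, so VelJ is active.
No repressor is bound and VelJ is active, so *elnL* is transcribed.
So ElnL is produced and active.
With repressor SibH bound, *nerZ* is not transcribed.
So NerZ is not produced.
With repressor NolG bound, *irpJ* is not transcribed.

OFF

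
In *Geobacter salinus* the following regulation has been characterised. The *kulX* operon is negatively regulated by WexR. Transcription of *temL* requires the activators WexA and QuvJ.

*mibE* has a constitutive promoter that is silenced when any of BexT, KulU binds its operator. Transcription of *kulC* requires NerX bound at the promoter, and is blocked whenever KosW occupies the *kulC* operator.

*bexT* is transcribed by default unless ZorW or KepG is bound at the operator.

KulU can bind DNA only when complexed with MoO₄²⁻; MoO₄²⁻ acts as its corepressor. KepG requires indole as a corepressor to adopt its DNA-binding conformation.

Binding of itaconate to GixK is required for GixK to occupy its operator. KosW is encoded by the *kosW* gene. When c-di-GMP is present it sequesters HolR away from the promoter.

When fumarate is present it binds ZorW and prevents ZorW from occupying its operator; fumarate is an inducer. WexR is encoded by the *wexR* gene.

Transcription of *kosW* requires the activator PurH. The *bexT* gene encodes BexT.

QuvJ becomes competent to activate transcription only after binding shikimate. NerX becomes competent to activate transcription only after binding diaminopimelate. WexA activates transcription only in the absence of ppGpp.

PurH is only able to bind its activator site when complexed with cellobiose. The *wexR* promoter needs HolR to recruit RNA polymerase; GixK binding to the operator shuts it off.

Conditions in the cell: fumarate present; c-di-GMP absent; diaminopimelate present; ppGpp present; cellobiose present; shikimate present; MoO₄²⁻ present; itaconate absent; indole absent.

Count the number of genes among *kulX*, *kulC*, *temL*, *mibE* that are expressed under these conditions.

0

c-di-GMP is absent, so HolR is active.
Itaconate is absent, so GixK is inactive.
No repressor is bound and HolR is active, so *wexR* is transcribed.
So WexR is produced and active.
With repressor WexR bound, *kulX* is not transcribed.
→ *kulX* is OFF.
Diaminopimelate is present, so NerX is active.
Cellobiose is present, so PurH is active.
No repressor is bound and PurH is active, so *kosW* is transcribed.
So KosW is produced and active.
With repressor KosW bound, *kulC* is not transcribed.
→ *kulC* is OFF.
ppGpp is present, so WexA is inactive.
Shikimate is present, so QuvJ is active.
Required activator WexA is absent, so *temL* is not transcribed.
→ *temL* is OFF.
Fumarate is present, so ZorW is inactive.
Indole is absent, so KepG is inactive.
With no repressor bound, *bexT* is transcribed.
So BexT is produced and active.
MoO₄²⁻ is present, so KulU is active.
With repressor BexT bound, *mibE* is not transcribed.
→ *mibE* is OFF.
0 of the 4 genes are transcribed.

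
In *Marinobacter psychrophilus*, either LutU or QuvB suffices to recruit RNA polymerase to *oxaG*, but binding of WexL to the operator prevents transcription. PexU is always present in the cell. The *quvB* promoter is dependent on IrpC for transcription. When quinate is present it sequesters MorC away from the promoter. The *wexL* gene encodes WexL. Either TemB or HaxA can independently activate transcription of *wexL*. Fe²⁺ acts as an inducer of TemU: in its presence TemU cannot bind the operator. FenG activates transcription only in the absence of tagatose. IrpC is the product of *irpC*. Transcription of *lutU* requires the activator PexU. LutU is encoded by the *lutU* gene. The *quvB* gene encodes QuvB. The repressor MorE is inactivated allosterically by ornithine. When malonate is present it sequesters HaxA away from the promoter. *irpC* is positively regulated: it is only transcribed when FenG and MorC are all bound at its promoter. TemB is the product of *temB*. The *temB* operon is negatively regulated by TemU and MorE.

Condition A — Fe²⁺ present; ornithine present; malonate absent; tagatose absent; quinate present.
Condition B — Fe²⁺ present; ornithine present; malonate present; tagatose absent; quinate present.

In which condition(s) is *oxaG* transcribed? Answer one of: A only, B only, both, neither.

neither

Condition A:
PexU is produced constitutively and is active.
No repressor is bound and PexU is active, so *lutU* is transcribed.
So LutU is produced and active.
Fe²⁺ is present, so TemU is inactive.
Ornithine is present, so MorE is inactive.
With no repressor bound, *temB* is transcribed.
So TemB is produced and active.
Malonate is absent, so HaxA is active.
Activator TemB is present, so *wexL* is transcribed.
So WexL is produced and active.
Tagatose is absent, so FenG is active.
Quinate is present, so MorC is inactive.
Required activator MorC is absent, so *irpC* is not transcribed.
So IrpC is not produced.
Required activator IrpC is absent, so *quvB* is not transcribed.
So QuvB is not produced.
With repressor WexL bound, *oxaG* is not transcribed.
→ *oxaG* is OFF in A.
Condition B:
PexU is produced constitutively and is active.
No repressor is bound and PexU is active, so *lutU* is transcribed.
So LutU is produced and active.
Fe²⁺ is present, so TemU is inactive.
Ornithine is present, so MorE is inactive.
With no repressor bound, *temB* is transcribed.
So TemB is produced and active.
Malonate is present, so HaxA is inactive.
Activator TemB is present, so *wexL* is transcribed.
So WexL is produced and active.
Tagatose is absent, so FenG is active.
Quinate is present, so MorC is inactive.
Required activator MorC is absent, so *irpC* is not transcribed.
So IrpC is not produced.
Required activator IrpC is absent, so *quvB* is not transcribed.
So QuvB is not produced.
With repressor WexL bound, *oxaG* is not transcribed.
→ *oxaG* is OFF in B.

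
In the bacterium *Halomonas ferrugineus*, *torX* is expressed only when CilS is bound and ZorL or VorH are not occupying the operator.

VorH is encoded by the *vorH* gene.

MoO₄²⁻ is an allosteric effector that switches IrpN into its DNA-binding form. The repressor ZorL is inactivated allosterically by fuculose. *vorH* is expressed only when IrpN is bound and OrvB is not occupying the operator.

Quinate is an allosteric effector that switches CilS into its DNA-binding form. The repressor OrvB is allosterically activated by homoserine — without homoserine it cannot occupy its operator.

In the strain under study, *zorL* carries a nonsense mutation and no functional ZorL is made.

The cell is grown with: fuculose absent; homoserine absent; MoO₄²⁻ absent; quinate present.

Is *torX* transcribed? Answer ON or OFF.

ON

ZorL is non-functional in this strain, so it has no effect.
Quinate is present, so CilS is active.
MoO₄²⁻ is absent, so IrpN is inactive.
Homoserine is absent, so OrvB is inactive.
Required activator IrpN is absent, so *vorH* is not transcribed.
So VorH is not produced.
No repressor is bound and CilS is active, so *torX* is transcribed.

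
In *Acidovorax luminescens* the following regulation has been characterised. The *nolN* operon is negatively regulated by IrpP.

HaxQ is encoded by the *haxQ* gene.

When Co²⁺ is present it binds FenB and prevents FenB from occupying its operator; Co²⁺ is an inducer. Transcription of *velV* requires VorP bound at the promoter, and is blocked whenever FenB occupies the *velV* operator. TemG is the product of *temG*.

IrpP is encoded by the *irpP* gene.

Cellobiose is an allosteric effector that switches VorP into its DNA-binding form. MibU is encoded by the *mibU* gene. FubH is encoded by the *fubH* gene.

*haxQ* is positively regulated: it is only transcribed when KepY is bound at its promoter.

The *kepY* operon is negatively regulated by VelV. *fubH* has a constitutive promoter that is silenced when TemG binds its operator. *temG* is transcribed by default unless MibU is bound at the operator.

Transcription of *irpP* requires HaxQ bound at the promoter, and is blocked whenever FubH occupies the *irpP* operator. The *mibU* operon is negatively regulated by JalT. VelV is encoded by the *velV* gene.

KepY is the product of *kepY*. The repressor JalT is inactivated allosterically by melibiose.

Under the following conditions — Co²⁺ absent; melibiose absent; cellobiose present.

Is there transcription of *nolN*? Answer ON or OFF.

Melibiose is absent, so JalT is active.
With repressor JalT bound, *mibU* is not transcribed.
So MibU is not produced.
With no repressor bound, *temG* is transcribed.
So TemG is produced and active.
With repressor TemG bound, *fubH* is not transcribed.
So FubH is not produced.
Co²⁺ is absent, so FenB is active.
Cellobiose is present, so VorP is active.
With repressor FenB bound, *velV* is not transcribed.
So VelV is not produced.
With no repressor bound, *kepY* is transcribed.
So KepY is produced and active.
No repressor is bound and KepY is active, so *haxQ* is transcribed.
So HaxQ is produced and active.
No repressor is bound and HaxQ is active, so *irpP* is transcribed.
So IrpP is produced and active.
With repressor IrpP bound, *nolN* is not transcribed.

OFF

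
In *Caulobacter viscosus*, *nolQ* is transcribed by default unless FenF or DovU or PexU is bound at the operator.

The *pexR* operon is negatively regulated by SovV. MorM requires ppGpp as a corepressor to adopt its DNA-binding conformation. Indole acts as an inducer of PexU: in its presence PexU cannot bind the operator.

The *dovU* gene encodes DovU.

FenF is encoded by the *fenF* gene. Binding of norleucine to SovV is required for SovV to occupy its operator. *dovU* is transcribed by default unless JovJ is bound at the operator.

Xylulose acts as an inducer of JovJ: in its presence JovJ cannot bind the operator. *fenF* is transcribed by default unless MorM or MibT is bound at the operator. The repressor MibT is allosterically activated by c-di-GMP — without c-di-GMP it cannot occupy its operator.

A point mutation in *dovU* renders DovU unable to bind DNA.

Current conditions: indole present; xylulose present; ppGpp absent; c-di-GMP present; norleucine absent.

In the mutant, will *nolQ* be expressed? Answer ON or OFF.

ON

ppGpp is absent, so MorM is inactive.
c-di-GMP is present, so MibT is active.
With repressor MibT bound, *fenF* is not transcribed.
So FenF is not produced.
DovU is non-functional in this strain, so it has no effect.
Indole is present, so PexU is inactive.
With no repressor bound, *nolQ* is transcribed.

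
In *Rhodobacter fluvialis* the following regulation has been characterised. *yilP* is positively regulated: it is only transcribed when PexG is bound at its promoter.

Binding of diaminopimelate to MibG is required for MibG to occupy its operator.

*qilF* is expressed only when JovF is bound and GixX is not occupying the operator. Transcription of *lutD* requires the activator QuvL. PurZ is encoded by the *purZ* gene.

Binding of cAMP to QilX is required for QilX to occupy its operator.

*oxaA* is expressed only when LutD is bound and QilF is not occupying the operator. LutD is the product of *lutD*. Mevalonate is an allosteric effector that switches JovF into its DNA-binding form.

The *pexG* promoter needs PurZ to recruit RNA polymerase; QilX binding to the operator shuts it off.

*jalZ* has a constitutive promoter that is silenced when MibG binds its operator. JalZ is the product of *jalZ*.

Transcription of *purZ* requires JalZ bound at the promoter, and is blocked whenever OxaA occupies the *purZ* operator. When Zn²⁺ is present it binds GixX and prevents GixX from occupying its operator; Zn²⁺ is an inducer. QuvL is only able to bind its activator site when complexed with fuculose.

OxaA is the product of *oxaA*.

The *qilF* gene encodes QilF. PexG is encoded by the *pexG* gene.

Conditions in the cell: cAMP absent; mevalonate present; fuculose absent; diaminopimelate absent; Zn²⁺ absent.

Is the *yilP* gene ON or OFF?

ON

Mevalonate is present, so JovF is active.
Zn²⁺ is absent, so GixX is active.
With repressor GixX bound, *qilF* is not transcribed.
So QilF is not produced.
Fuculose is absent, so QuvL is inactive.
Required activator QuvL is absent, so *lutD* is not transcribed.
So LutD is not produced.
Required activator LutD is absent, so *oxaA* is not transcribed.
So OxaA is not produced.
Diaminopimelate is absent, so MibG is inactive.
With no repressor bound, *jalZ* is transcribed.
So JalZ is produced and active.
No repressor is bound and JalZ is active, so *purZ* is transcribed.
So PurZ is produced and active.
cAMP is absent, so QilX is inactive.
No repressor is bound and PurZ is active, so *pexG* is transcribed.
So PexG is produced and active.
No repressor is bound and PexG is active, so *yilP* is transcribed.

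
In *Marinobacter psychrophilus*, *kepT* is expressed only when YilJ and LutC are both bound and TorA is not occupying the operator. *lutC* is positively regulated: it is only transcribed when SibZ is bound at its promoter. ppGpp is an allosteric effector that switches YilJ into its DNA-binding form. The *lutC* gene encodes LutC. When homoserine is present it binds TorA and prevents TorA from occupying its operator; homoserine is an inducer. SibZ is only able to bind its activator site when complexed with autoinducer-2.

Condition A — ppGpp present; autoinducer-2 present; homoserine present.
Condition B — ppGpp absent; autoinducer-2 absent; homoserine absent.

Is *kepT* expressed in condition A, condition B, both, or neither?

A only

Condition A:
ppGpp is present, so YilJ is active.
Autoinducer-2 is present, so SibZ is active.
No repressor is bound and SibZ is active, so *lutC* is transcribed.
So LutC is produced and active.
Homoserine is present, so TorA is inactive.
No repressor is bound and YilJ and LutC are active, so *kepT* is transcribed.
→ *kepT* is ON in A.
Condition B:
ppGpp is absent, so YilJ is inactive.
Autoinducer-2 is absent, so SibZ is inactive.
Required activator SibZ is absent, so *lutC* is not transcribed.
So LutC is not produced.
Homoserine is absent, so TorA is active.
With repressor TorA bound, *kepT* is not transcribed.
→ *kepT* is OFF in B.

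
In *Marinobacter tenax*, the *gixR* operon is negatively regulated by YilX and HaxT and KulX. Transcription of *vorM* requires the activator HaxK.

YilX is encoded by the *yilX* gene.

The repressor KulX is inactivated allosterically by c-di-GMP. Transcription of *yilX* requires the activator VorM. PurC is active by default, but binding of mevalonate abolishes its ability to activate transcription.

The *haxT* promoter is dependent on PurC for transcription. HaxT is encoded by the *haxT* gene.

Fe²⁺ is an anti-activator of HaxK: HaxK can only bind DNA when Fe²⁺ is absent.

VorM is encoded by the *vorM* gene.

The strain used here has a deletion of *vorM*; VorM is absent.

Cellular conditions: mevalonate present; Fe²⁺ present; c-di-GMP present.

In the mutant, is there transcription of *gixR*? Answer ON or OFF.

VorM is non-functional in this strain, so it has no effect.
Required activator VorM is absent, so *yilX* is not transcribed.
So YilX is not produced.
Mevalonate is present, so PurC is inactive.
Required activator PurC is absent, so *haxT* is not transcribed.
So HaxT is not produced.
c-di-GMP is present, so KulX is inactive.
With no repressor bound, *gixR* is transcribed.

ON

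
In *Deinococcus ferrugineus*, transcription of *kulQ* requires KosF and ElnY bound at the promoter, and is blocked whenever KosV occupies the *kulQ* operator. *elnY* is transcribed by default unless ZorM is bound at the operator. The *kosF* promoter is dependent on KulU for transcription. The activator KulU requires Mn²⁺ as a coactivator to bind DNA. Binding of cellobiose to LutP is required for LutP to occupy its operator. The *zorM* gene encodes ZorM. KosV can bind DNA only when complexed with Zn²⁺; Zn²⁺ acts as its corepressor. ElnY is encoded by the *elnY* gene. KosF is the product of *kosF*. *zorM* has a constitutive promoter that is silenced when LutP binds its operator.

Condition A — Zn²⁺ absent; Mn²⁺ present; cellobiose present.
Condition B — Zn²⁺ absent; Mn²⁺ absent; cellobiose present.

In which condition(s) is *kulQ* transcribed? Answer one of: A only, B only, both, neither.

A only

Condition A:
Zn²⁺ is absent, so KosV is inactive.
Mn²⁺ is present, so KulU is active.
No repressor is bound and KulU is active, so *kosF* is transcribed.
So KosF is produced and active.
Cellobiose is present, so LutP is active.
With repressor LutP bound, *zorM* is not transcribed.
So ZorM is not produced.
With no repressor bound, *elnY* is transcribed.
So ElnY is produced and active.
No repressor is bound and KosF and ElnY are active, so *kulQ* is transcribed.
→ *kulQ* is ON in A.
Condition B:
Zn²⁺ is absent, so KosV is inactive.
Mn²⁺ is absent, so KulU is inactive.
Required activator KulU is absent, so *kosF* is not transcribed.
So KosF is not produced.
Cellobiose is present, so LutP is active.
With repressor LutP bound, *zorM* is not transcribed.
So ZorM is not produced.
With no repressor bound, *elnY* is transcribed.
So ElnY is produced and active.
Required activator KosF is absent, so *kulQ* is not transcribed.
→ *kulQ* is OFF in B.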